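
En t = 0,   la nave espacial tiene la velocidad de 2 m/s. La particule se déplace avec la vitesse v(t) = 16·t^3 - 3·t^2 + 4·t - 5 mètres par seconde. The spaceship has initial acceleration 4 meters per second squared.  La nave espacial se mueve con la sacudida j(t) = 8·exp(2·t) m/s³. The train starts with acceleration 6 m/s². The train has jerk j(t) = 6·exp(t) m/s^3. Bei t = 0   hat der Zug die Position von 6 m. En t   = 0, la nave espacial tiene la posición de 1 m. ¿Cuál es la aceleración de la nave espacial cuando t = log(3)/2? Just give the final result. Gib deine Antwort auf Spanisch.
En t = log(3)/2, a = 12.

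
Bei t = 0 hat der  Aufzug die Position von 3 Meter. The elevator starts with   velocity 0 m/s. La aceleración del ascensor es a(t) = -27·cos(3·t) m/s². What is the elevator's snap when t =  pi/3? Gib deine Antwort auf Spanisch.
Para resolver esto, necesitamos tomar 2 derivadas de nuestra ecuación de la aceleración a(t) = -27·cos(3·t). Tomando d/dt de a(t), encontramos j(t) = 81·sin(3·t). Tomando d/dt de j(t), encontramos s(t) = 243·cos(3·t). Usando s(t) = 243·cos(3·t) y sustituyendo t = pi/3, encontramos s = -243.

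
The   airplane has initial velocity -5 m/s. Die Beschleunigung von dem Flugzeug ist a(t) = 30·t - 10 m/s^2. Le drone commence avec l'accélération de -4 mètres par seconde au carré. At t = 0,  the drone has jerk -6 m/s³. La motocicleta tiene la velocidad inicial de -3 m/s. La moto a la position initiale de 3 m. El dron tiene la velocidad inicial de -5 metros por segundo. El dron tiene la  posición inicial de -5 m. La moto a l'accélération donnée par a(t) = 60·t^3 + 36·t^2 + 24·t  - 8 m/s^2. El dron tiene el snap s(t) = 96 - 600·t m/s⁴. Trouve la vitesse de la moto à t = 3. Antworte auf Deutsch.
Wir müssen unsere Gleichung für die Beschleunigung a(t) = 60·t^3 + 36·t^2 + 24·t - 8 1-mal integrieren. Das Integral von der Beschleunigung ist die Geschwindigkeit. Mit v(0) = -3 erhalten wir v(t) = 15·t^4 + 12·t^3 + 12·t^2 - 8·t - 3. Aus der Gleichung für die Geschwindigkeit v(t) = 15·t^4 + 12·t^3 + 12·t^2 - 8·t - 3, setzen wir t = 3 ein und erhalten v = 1620.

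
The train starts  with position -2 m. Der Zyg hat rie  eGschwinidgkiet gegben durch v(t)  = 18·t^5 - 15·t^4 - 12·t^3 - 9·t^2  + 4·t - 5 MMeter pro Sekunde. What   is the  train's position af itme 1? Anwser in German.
Um dies zu lösen, müssen wir 1 Integral unserer Gleichung für die Geschwindigkeit v(t) = 18·t^5 - 15·t^4 - 12·t^3 - 9·t^2 + 4·t - 5 finden. Das Integral von der Geschwindigkeit ist die Position. Mit x(0) = -2 erhalten wir x(t) = 3·t^6 - 3·t^5 - 3·t^4 - 3·t^3 + 2·t^2 - 5·t - 2. Mit x(t) = 3·t^6 - 3·t^5 - 3·t^4 - 3·t^3 + 2·t^2 - 5·t - 2 und Einsetzen von t = 1, finden wir x = -11.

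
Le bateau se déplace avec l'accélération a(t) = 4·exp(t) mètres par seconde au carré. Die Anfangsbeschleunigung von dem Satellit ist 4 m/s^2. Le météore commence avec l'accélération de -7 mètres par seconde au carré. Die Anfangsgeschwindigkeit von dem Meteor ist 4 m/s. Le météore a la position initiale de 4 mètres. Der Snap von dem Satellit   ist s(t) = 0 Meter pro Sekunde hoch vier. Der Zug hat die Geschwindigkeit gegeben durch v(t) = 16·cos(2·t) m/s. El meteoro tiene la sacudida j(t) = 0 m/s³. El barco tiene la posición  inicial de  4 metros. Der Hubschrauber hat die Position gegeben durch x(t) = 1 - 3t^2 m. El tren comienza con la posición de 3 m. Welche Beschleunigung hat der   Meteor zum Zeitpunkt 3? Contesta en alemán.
Wir müssen unsere Gleichung für den Ruck j(t) = 0 1-mal integrieren. Die Stammfunktion von dem Ruck ist die Beschleunigung. Mit a(0) = -7 erhalten wir a(t) = -7. Aus der Gleichung für die Beschleunigung a(t) = -7, setzen wir t = 3 ein und erhalten a = -7.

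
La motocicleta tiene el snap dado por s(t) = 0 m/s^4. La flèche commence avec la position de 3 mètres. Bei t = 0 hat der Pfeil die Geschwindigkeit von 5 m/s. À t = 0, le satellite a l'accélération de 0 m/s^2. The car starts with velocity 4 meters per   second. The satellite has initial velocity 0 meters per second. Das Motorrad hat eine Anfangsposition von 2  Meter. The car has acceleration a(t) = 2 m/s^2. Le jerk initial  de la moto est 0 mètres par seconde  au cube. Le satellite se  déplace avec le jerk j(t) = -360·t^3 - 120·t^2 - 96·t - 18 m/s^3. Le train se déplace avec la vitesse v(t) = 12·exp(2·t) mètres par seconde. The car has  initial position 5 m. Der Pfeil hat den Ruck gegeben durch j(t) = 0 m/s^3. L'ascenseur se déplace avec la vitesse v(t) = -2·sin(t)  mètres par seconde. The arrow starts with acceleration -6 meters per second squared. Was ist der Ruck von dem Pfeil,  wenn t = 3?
Aus der Gleichung für den Ruck j(t) = 0, setzen wir t = 3 ein und erhalten j = 0.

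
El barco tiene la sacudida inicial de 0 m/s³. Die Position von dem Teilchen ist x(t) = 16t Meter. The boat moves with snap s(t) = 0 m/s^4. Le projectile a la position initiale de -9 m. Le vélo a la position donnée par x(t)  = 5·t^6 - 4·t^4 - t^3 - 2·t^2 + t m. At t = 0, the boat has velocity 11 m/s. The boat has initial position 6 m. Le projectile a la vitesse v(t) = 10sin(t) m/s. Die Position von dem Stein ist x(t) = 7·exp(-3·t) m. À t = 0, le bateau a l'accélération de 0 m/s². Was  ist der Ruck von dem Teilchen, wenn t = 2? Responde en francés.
Pour résoudre ceci, nous devons prendre 3 dérivées de notre équation de la position x(t) = 16·t. En dérivant la position, nous obtenons la vitesse: v(t) = 16. En prenant d/dt de v(t), nous trouvons a(t) = 0. En dérivant l'accélération, nous obtenons le jerk: j(t) = 0. En utilisant j(t) = 0 et en substituant t = 2, nous trouvons j = 0.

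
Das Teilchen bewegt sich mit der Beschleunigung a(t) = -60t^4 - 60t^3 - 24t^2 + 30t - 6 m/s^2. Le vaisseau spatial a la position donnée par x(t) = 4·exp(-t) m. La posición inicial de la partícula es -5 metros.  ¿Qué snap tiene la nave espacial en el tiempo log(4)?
Debemos derivar nuestra ecuación de la posición x(t) = 4·exp(-t) 4 veces. La derivada de la posición da la velocidad: v(t) = -4·exp(-t). Tomando d/dt de v(t), encontramos a(t) = 4·exp(-t). Tomando d/dt de a(t), encontramos j(t) = -4·exp(-t). Tomando d/dt de j(t), encontramos s(t) = 4·exp(-t). Tenemos el snap s(t) = 4·exp(-t). Sustituyendo t = log(4): s(log(4)) = 1.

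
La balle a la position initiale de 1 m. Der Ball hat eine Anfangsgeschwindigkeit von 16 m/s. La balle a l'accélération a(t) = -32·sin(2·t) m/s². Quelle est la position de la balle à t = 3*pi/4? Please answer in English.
We must find the integral of our acceleration equation a(t) = -32·sin(2·t) 2 times. Integrating acceleration and using the initial condition v(0) = 16, we get v(t) = 16·cos(2·t). The integral of velocity, with x(0) = 1, gives position: x(t) = 8·sin(2·t) + 1. Using x(t) = 8·sin(2·t) + 1 and substituting t = 3*pi/4, we find x = -7.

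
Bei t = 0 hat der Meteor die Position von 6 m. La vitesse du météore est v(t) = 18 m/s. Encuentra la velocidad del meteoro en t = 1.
Usando v(t) = 18 y sustituyendo t = 1, encontramos v = 18.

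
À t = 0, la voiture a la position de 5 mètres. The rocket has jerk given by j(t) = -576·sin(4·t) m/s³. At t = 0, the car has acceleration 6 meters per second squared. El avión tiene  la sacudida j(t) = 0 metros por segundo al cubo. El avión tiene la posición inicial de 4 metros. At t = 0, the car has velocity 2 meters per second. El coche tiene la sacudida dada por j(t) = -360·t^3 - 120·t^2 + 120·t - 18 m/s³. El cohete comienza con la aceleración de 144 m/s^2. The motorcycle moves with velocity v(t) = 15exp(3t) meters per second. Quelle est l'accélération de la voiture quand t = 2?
En partant du jerk j(t) = -360·t^3 - 120·t^2 + 120·t - 18, nous prenons 1 primitive. En intégrant le jerk et en utilisant la condition initiale a(0) = 6, nous obtenons a(t) = -90·t^4 - 40·t^3 + 60·t^2 - 18·t + 6. De l'équation de l'accélération a(t) = -90·t^4 - 40·t^3 + 60·t^2 - 18·t + 6, nous substituons t = 2 pour obtenir a = -1550.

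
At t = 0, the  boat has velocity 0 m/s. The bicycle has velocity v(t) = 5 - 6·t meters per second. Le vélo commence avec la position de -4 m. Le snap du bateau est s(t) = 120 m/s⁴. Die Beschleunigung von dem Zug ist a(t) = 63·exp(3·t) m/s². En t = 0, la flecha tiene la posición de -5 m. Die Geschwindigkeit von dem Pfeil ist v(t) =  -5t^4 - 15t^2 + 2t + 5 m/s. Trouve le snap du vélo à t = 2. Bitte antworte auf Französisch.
En partant de la vitesse v(t) = 5 - 6·t, nous prenons 3 dérivées. En dérivant la vitesse, nous obtenons l'accélération: a(t) = -6. En dérivant l'accélération, nous obtenons le jerk: j(t) = 0. En prenant d/dt de j(t), nous trouvons s(t) = 0. Nous avons le snap s(t) = 0. En substituant t = 2: s(2) = 0.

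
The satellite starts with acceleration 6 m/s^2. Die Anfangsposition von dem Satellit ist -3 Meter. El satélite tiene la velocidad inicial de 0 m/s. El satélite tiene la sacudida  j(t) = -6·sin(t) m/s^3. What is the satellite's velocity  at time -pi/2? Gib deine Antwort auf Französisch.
Nous devons trouver l'intégrale de notre équation du jerk j(t) = -6·sin(t) 2 fois. En intégrant le jerk et en utilisant la condition initiale a(0) = 6, nous obtenons a(t) = 6·cos(t). En intégrant l'accélération et en utilisant la condition initiale v(0) = 0, nous obtenons v(t) = 6·sin(t). En utilisant v(t) = 6·sin(t) et en substituant t = -pi/2, nous trouvons v = -6.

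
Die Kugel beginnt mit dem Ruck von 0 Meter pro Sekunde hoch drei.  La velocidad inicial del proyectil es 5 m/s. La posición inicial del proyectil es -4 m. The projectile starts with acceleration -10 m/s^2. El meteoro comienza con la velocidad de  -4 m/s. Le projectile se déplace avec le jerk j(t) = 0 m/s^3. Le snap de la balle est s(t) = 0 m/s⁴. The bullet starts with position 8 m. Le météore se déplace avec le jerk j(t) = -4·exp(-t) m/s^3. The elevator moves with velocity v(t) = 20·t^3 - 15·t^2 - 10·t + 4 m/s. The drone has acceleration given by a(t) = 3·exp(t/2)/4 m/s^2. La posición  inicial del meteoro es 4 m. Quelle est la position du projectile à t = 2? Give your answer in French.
Nous devons intégrer notre équation du jerk j(t) = 0 3 fois. La primitive du jerk, avec a(0) = -10, donne l'accélération: a(t) = -10. La primitive de l'accélération est la vitesse. En utilisant v(0) = 5, nous obtenons v(t) = 5 - 10·t. En prenant ∫v(t)dt et en appliquant x(0) = -4, nous trouvons x(t) = -5·t^2 + 5·t - 4. De l'équation de la position x(t) = -5·t^2 + 5·t - 4, nous substituons t = 2 pour obtenir x = -14.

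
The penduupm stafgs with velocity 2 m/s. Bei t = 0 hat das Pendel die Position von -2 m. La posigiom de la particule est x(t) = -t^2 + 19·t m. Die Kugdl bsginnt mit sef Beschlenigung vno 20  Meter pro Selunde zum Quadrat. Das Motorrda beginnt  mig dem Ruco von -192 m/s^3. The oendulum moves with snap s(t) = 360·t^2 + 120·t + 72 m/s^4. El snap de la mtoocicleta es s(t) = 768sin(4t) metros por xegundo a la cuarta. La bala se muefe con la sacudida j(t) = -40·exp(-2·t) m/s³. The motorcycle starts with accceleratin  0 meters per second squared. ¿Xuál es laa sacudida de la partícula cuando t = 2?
Para resolver esto, necesitamos tomar 3 derivadas de nuestra ecuación de la posición x(t) = -t^2 + 19·t. Derivando la posición, obtenemos la velocidad: v(t) = 19 - 2·t. La derivada de la velocidad da la aceleración: a(t) = -2. Derivando la aceleración, obtenemos la sacudida: j(t) = 0. Tenemos la sacudida j(t) = 0. Sustituyendo t = 2: j(2) = 0.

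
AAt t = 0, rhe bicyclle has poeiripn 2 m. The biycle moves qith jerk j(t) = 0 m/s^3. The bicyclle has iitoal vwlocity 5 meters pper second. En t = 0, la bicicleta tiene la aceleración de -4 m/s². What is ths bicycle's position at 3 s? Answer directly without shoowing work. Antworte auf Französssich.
À t = 3, x = -1.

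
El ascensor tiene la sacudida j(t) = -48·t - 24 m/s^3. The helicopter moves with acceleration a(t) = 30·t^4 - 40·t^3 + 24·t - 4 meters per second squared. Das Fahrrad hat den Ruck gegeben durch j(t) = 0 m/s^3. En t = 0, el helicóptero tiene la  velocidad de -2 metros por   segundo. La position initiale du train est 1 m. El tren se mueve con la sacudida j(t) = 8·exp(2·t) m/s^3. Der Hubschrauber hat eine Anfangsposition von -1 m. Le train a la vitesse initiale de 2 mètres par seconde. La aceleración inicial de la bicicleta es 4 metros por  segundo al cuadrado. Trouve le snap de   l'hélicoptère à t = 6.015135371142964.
Pour résoudre ceci, nous devons prendre 2 dérivées de notre équation de l'accélération a(t) = 30·t^4 - 40·t^3 + 24·t - 4. En prenant d/dt de a(t), nous trouvons j(t) = 120·t^3 - 120·t^2 + 24. La dérivée du jerk donne le snap: s(t) = 360·t^2 - 240·t. En utilisant s(t) = 360·t^2 - 240·t et en substituant t = 6.015135371142964, nous trouvons s = 11581.8347828688.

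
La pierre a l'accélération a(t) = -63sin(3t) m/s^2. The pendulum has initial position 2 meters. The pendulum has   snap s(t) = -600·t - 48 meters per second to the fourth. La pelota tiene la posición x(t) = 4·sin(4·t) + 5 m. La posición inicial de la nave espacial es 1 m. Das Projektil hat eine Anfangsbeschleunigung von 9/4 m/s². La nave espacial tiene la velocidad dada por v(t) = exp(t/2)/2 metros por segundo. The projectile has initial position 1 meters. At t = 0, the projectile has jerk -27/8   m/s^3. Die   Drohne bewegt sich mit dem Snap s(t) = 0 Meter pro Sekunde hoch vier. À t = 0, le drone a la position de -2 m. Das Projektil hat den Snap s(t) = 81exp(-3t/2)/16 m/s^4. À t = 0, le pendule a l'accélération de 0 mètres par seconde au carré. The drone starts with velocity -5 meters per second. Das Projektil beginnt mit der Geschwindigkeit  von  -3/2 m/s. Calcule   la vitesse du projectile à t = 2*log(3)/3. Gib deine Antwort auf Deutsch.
Ausgehend von dem Snap s(t) = 81·exp(-3·t/2)/16, nehmen wir 3 Integrale. Durch Integration von dem Snap und Verwendung der Anfangsbedingung j(0) = -27/8, erhalten wir j(t) = -27·exp(-3·t/2)/8. Durch Integration von dem Ruck und Verwendung der Anfangsbedingung a(0) = 9/4, erhalten wir a(t) = 9·exp(-3·t/2)/4. Durch Integration von der Beschleunigung und Verwendung der Anfangsbedingung v(0) = -3/2, erhalten wir v(t) = -3·exp(-3·t/2)/2. Aus der Gleichung für die Geschwindigkeit v(t) = -3·exp(-3·t/2)/2, setzen wir t = 2*log(3)/3 ein und erhalten v = -1/2.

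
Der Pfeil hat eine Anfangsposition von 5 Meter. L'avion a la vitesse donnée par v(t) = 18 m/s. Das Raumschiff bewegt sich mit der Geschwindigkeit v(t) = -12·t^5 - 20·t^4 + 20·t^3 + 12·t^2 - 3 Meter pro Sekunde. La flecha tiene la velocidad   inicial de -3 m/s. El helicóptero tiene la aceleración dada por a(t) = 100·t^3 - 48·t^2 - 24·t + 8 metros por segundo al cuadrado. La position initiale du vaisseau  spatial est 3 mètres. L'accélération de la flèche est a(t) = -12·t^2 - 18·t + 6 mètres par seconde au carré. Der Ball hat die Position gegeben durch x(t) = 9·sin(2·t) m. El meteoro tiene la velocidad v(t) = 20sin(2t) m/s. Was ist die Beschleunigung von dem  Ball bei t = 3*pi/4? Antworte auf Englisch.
To solve this, we need to take 2 derivatives of our position equation x(t) = 9·sin(2·t). Differentiating position, we get velocity: v(t) = 18·cos(2·t). Differentiating velocity, we get acceleration: a(t) = -36·sin(2·t). From the given acceleration equation a(t) = -36·sin(2·t), we substitute t = 3*pi/4 to get a = 36.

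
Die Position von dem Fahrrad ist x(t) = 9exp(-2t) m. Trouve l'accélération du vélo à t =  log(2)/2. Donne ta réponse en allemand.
Wir müssen unsere Gleichung für die Position x(t) = 9·exp(-2·t) 2-mal ableiten. Durch Ableiten von der Position erhalten wir die Geschwindigkeit: v(t) = -18·exp(-2·t). Mit d/dt von v(t) finden wir a(t) = 36·exp(-2·t). Mit a(t) = 36·exp(-2·t) und Einsetzen von t = log(2)/2, finden wir a = 18.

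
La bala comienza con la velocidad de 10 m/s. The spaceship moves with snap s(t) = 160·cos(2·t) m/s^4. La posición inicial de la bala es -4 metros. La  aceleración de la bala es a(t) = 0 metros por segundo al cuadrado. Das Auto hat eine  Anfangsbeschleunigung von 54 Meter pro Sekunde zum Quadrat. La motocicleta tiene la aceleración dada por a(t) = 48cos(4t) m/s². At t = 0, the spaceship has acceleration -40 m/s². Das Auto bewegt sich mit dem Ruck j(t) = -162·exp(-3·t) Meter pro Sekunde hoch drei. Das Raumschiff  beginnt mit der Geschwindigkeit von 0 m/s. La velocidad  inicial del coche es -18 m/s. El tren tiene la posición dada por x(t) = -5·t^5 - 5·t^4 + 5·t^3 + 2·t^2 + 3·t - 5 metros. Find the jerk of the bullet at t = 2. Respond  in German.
Ausgehend von der Beschleunigung a(t) = 0, nehmen wir 1 Ableitung. Mit d/dt von a(t) finden wir j(t) = 0. Mit j(t) = 0 und Einsetzen von t = 2, finden wir j = 0.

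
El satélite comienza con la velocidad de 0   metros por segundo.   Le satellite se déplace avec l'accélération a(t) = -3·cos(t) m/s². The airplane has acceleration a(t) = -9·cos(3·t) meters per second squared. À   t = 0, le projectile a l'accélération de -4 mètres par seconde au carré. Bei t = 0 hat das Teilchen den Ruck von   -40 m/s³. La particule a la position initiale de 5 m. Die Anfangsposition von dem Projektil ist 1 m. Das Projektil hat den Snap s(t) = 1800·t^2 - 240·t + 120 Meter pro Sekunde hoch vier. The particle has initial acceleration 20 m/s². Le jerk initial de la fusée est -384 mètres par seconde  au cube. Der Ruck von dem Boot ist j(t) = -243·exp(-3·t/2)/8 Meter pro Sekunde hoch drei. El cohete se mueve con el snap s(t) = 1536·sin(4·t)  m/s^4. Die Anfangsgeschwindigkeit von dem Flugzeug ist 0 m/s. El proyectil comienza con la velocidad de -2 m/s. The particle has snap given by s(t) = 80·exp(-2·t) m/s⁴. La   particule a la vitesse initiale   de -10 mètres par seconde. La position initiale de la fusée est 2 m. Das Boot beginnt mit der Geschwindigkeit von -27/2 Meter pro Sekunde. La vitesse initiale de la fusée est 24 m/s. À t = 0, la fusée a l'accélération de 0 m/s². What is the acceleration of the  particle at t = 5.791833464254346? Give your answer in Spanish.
Partiendo del snap s(t) = 80·exp(-2·t), tomamos 2 integrales. La antiderivada del snap es la sacudida. Usando j(0) = -40, obtenemos j(t) = -40·exp(-2·t). La antiderivada de la sacudida es la aceleración. Usando a(0) = 20, obtenemos a(t) = 20·exp(-2·t). Usando a(t) = 20·exp(-2·t) y sustituyendo t = 5.791833464254346, encontramos a = 0.000186340548024378.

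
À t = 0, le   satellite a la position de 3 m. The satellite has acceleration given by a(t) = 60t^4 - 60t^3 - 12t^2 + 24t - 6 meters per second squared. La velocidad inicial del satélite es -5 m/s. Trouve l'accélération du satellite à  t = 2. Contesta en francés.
Nous avons l'accélération a(t) = 60·t^4 - 60·t^3 - 12·t^2 + 24·t - 6. En substituant t = 2: a(2) = 474.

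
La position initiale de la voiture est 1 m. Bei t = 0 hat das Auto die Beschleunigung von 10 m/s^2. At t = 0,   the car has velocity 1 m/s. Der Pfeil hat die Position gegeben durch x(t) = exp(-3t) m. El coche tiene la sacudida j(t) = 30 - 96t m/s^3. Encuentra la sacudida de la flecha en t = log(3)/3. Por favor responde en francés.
En partant de la position x(t) = exp(-3·t), nous prenons 3 dérivées. En prenant d/dt de x(t), nous trouvons v(t) = -3·exp(-3·t). En dérivant la vitesse, nous obtenons l'accélération: a(t) = 9·exp(-3·t). La dérivée de l'accélération donne le jerk: j(t) = -27·exp(-3·t). Nous avons le jerk j(t) = -27·exp(-3·t). En substituant t = log(3)/3: j(log(3)/3) = -9.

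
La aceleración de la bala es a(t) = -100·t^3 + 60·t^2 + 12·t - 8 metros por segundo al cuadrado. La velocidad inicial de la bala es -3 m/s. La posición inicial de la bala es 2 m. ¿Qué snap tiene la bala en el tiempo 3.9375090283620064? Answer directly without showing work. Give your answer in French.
À t = 3.9375090283620064, s = -2242.50541701720.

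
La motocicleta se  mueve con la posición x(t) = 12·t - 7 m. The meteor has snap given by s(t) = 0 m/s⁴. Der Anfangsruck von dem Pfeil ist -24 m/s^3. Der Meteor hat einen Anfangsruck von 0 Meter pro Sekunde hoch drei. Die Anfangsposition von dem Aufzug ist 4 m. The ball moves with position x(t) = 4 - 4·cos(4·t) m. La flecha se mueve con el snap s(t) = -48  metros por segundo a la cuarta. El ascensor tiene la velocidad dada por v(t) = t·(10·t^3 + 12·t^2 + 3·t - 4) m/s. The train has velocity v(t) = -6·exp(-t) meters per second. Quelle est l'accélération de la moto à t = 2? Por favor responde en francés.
Pour résoudre ceci, nous devons prendre 2 dérivées de notre équation de la position x(t) = 12·t - 7. En dérivant la position, nous obtenons la vitesse: v(t) = 12. En prenant d/dt de v(t), nous trouvons a(t) = 0. En utilisant a(t) = 0 et en substituant t = 2, nous trouvons a = 0.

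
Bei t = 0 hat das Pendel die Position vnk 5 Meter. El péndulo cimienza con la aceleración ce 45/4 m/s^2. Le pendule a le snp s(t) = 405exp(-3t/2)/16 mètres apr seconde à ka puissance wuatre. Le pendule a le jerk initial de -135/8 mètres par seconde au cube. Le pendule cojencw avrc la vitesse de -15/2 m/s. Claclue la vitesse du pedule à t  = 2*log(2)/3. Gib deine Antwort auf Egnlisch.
We must find the antiderivative of our snap equation s(t) = 405·exp(-3·t/2)/16 3 times. Integrating snap and using the initial condition j(0) = -135/8, we get j(t) = -135·exp(-3·t/2)/8. Integrating jerk and using the initial condition a(0) = 45/4, we get a(t) = 45·exp(-3·t/2)/4. The integral of acceleration is velocity. Using v(0) = -15/2, we get v(t) = -15·exp(-3·t/2)/2. We have velocity v(t) = -15·exp(-3·t/2)/2. Substituting t = 2*log(2)/3: v(2*log(2)/3) = -15/4.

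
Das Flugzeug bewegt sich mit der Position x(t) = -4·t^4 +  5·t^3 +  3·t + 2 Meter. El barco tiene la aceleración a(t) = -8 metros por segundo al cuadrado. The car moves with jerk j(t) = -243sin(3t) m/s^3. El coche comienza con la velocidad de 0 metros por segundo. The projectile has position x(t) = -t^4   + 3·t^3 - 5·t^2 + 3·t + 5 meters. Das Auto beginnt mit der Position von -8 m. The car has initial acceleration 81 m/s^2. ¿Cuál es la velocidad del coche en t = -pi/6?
Debemos encontrar la integral de nuestra ecuación de la sacudida j(t) = -243·sin(3·t) 2 veces. La integral de la sacudida, con a(0) = 81, da la aceleración: a(t) = 81·cos(3·t). Integrando la aceleración y usando la condición inicial v(0) = 0, obtenemos v(t) = 27·sin(3·t). Usando v(t) = 27·sin(3·t) y sustituyendo t = -pi/6, encontramos v = -27.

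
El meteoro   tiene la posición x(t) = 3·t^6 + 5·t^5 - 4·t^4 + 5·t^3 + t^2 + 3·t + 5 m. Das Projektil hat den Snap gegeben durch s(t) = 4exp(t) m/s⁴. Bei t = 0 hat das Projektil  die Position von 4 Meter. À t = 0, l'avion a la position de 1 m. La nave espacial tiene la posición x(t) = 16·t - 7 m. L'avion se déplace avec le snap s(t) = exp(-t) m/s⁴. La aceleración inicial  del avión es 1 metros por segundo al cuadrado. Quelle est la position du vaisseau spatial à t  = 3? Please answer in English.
From the given position equation x(t) = 16·t - 7, we substitute t = 3 to get x = 41.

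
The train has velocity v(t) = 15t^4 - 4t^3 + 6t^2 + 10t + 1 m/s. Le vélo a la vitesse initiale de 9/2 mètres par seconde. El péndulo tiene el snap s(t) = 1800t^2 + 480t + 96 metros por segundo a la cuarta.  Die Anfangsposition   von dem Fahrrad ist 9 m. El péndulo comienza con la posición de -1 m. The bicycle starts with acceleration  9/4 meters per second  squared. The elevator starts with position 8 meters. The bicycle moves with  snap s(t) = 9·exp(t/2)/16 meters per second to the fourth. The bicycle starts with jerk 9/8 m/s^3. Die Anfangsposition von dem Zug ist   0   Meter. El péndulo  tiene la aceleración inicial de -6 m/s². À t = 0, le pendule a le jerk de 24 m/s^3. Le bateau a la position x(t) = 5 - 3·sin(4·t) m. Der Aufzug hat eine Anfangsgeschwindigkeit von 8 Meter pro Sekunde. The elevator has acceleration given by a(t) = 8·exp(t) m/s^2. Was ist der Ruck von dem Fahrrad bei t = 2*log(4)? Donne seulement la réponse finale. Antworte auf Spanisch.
j(2*log(4)) = 9/2.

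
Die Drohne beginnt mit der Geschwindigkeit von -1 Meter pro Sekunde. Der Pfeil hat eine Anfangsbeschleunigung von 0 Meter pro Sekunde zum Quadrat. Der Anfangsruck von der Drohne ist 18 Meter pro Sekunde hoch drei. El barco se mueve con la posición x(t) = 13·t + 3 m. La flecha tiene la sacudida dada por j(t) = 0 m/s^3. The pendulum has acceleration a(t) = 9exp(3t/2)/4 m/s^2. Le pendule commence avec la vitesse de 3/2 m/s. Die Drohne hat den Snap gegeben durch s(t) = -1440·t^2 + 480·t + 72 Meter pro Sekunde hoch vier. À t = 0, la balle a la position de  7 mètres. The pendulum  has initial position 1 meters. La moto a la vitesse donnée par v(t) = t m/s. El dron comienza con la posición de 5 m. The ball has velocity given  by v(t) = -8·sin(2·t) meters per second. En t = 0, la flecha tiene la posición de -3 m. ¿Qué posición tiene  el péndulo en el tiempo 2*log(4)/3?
Para resolver esto, necesitamos tomar 2 antiderivadas de nuestra ecuación de la aceleración a(t) = 9·exp(3·t/2)/4. Tomando ∫a(t)dt y aplicando v(0) = 3/2, encontramos v(t) = 3·exp(3·t/2)/2. Tomando ∫v(t)dt y aplicando x(0) = 1, encontramos x(t) = exp(3·t/2). Usando x(t) = exp(3·t/2) y sustituyendo t = 2*log(4)/3, encontramos x = 4.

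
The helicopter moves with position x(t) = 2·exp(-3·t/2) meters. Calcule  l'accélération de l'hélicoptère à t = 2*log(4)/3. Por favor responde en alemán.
Ausgehend von der Position x(t) = 2·exp(-3·t/2), nehmen wir 2 Ableitungen. Die Ableitung von der Position ergibt die Geschwindigkeit: v(t) = -3·exp(-3·t/2). Mit d/dt von v(t) finden wir a(t) = 9·exp(-3·t/2)/2. Mit a(t) = 9·exp(-3·t/2)/2 und Einsetzen von t = 2*log(4)/3, finden wir a = 9/8.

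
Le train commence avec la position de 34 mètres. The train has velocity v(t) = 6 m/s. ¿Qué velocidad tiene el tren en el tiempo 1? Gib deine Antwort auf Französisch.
De l'équation de la vitesse v(t) = 6, nous substituons t = 1 pour obtenir v = 6.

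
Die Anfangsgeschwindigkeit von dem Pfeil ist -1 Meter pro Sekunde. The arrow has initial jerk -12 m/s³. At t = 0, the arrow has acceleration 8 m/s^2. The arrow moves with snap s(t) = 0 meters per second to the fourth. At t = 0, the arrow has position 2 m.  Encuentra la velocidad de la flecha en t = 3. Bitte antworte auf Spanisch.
Debemos encontrar la integral de nuestra ecuación del snap s(t) = 0 3 veces. Tomando ∫s(t)dt y aplicando j(0) = -12, encontramos j(t) = -12. La antiderivada de la sacudida es la aceleración. Usando a(0) = 8, obtenemos a(t) = 8 - 12·t. Integrando la aceleración y usando la condición inicial v(0) = -1, obtenemos v(t) = -6·t^2 + 8·t - 1. Usando v(t) = -6·t^2 + 8·t - 1 y sustituyendo t = 3, encontramos v = -31.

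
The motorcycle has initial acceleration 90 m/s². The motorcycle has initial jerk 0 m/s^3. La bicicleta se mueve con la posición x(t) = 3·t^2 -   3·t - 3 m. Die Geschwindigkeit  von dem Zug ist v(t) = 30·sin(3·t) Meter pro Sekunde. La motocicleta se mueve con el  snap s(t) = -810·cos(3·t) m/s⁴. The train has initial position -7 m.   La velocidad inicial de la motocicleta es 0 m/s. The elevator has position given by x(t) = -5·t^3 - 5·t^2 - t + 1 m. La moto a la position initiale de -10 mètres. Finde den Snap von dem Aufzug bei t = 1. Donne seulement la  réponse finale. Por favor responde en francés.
La réponse est 0.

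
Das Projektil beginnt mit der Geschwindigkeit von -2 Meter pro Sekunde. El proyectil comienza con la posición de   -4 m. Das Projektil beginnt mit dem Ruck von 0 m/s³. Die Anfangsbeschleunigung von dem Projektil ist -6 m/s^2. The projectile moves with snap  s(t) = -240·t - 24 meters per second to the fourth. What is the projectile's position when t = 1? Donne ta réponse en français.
En partant du snap s(t) = -240·t - 24, nous prenons 4 primitives. La primitive du snap, avec j(0) = 0, donne le jerk: j(t) = 24·t·(-5·t - 1). La primitive du jerk, avec a(0) = -6, donne l'accélération: a(t) = -40·t^3 - 12·t^2 - 6. L'intégrale de l'accélération, avec v(0) = -2, donne la vitesse: v(t) = -10·t^4 - 4·t^3 - 6·t - 2. L'intégrale de la vitesse est la position. En utilisant x(0) = -4, nous obtenons x(t) = -2·t^5 - t^4 - 3·t^2 - 2·t - 4. De l'équation de la position x(t) = -2·t^5 - t^4 - 3·t^2 - 2·t - 4, nous substituons t = 1 pour obtenir x = -12.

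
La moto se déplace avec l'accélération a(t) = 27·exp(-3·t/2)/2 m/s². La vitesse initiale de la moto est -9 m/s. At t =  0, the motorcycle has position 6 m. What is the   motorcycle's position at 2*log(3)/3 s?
We need to integrate our acceleration equation a(t) = 27·exp(-3·t/2)/2 2 times. The antiderivative of acceleration, with v(0) = -9, gives velocity: v(t) = -9·exp(-3·t/2). Taking ∫v(t)dt and applying x(0) = 6, we find x(t) = 6·exp(-3·t/2). Using x(t) = 6·exp(-3·t/2) and substituting t = 2*log(3)/3, we find x = 2.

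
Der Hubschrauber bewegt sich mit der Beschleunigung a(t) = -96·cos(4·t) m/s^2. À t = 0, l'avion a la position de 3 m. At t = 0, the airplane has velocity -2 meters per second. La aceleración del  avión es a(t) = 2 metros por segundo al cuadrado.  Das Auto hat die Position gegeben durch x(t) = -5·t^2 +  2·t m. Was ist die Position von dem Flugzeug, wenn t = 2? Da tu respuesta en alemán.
Wir müssen unsere Gleichung für die Beschleunigung a(t) = 2 2-mal integrieren. Durch Integration von der Beschleunigung und Verwendung der Anfangsbedingung v(0) = -2, erhalten wir v(t) = 2·t - 2. Das Integral von der Geschwindigkeit ist die Position. Mit x(0) = 3 erhalten wir x(t) = t^2 - 2·t + 3. Mit x(t) = t^2 - 2·t + 3 und Einsetzen von t = 2, finden wir x = 3.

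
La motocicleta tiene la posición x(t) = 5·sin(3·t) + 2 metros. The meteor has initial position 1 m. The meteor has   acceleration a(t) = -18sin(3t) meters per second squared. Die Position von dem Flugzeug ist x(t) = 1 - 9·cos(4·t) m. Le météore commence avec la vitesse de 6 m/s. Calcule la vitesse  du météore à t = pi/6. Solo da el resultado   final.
À t = pi/6, v = 0.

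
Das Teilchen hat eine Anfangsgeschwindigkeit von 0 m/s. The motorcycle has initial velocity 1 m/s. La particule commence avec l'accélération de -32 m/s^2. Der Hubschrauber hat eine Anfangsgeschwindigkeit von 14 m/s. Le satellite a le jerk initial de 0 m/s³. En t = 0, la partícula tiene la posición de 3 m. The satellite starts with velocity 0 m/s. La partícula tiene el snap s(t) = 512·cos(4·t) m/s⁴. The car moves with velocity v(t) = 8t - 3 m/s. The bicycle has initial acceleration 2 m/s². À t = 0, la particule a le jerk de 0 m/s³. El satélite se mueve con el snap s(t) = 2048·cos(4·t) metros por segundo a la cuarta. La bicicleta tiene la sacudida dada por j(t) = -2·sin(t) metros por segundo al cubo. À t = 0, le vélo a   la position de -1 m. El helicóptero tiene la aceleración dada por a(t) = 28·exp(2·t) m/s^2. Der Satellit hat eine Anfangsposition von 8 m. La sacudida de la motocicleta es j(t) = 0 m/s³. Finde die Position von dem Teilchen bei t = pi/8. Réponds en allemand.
Ausgehend von dem Snap s(t) = 512·cos(4·t), nehmen wir 4 Stammfunktionen. Das Integral von dem Snap ist der Ruck. Mit j(0) = 0 erhalten wir j(t) = 128·sin(4·t). Durch Integration von dem Ruck und Verwendung der Anfangsbedingung a(0) = -32, erhalten wir a(t) = -32·cos(4·t). Mit ∫a(t)dt und Anwendung von v(0) = 0, finden wir v(t) = -8·sin(4·t). Durch Integration von der Geschwindigkeit und Verwendung der Anfangsbedingung x(0) = 3, erhalten wir x(t) = 2·cos(4·t) + 1. Mit x(t) = 2·cos(4·t) + 1 und Einsetzen von t = pi/8, finden wir x = 1.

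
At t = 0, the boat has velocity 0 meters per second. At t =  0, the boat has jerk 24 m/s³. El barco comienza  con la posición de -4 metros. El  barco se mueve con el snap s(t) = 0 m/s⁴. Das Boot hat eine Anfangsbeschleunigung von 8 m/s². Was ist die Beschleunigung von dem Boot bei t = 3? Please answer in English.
We must find the integral of our snap equation s(t) = 0 2 times. The integral of snap, with j(0) = 24, gives jerk: j(t) = 24. The integral of jerk is acceleration. Using a(0) = 8, we get a(t) = 24·t + 8. We have acceleration a(t) = 24·t + 8. Substituting t = 3: a(3) = 80.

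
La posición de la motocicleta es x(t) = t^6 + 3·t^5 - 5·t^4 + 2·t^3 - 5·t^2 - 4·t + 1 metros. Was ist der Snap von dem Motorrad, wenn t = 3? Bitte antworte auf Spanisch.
Debemos derivar nuestra ecuación de la posición x(t) = t^6 + 3·t^5 - 5·t^4 + 2·t^3 - 5·t^2 - 4·t + 1 4 veces. La derivada de la posición da la velocidad: v(t) = 6·t^5 + 15·t^4 - 20·t^3 + 6·t^2 - 10·t - 4. La derivada de la velocidad da la aceleración: a(t) = 30·t^4 + 60·t^3 - 60·t^2 + 12·t - 10. Derivando la aceleración, obtenemos la sacudida: j(t) = 120·t^3 + 180·t^2 - 120·t + 12. Derivando la sacudida, obtenemos el snap: s(t) = 360·t^2 + 360·t - 120. De la ecuación del snap s(t) = 360·t^2 + 360·t - 120, sustituimos t = 3 para obtener s = 4200.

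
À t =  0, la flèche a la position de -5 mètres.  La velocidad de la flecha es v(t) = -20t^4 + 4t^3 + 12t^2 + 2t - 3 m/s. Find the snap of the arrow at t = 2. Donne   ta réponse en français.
En partant de la vitesse v(t) = -20·t^4 + 4·t^3 + 12·t^2 + 2·t - 3, nous prenons 3 dérivées. En prenant d/dt de v(t), nous trouvons a(t) = -80·t^3 + 12·t^2 + 24·t + 2. En dérivant l'accélération, nous obtenons le jerk: j(t) = -240·t^2 + 24·t + 24. En prenant d/dt de j(t), nous trouvons s(t) = 24 - 480·t. En utilisant s(t) = 24 - 480·t et en substituant t = 2, nous trouvons s = -936.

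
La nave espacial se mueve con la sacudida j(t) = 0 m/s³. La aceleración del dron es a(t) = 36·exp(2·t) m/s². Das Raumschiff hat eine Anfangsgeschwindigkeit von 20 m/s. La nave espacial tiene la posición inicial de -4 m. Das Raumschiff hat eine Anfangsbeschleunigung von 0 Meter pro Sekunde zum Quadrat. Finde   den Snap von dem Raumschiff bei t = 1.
Ausgehend von dem Ruck j(t) = 0, nehmen wir 1 Ableitung. Mit d/dt von j(t) finden wir s(t) = 0. Wir haben den Snap s(t) = 0. Durch Einsetzen von t = 1: s(1) = 0.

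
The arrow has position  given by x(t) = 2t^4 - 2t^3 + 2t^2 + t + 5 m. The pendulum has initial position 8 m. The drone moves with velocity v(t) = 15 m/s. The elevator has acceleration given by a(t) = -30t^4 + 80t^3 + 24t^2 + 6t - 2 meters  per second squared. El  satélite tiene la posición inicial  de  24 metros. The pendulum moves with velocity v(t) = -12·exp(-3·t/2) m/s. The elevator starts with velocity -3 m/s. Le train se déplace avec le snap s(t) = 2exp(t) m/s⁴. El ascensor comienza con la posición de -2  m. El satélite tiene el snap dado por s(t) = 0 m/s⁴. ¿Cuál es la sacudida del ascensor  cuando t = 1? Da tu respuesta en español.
Partiendo de la aceleración a(t) = -30·t^4 + 80·t^3 + 24·t^2 + 6·t - 2, tomamos 1 derivada. Derivando la aceleración, obtenemos la sacudida: j(t) = -120·t^3 + 240·t^2 + 48·t + 6. De la ecuación de la sacudida j(t) = -120·t^3 + 240·t^2 + 48·t + 6, sustituimos t = 1 para obtener j = 174.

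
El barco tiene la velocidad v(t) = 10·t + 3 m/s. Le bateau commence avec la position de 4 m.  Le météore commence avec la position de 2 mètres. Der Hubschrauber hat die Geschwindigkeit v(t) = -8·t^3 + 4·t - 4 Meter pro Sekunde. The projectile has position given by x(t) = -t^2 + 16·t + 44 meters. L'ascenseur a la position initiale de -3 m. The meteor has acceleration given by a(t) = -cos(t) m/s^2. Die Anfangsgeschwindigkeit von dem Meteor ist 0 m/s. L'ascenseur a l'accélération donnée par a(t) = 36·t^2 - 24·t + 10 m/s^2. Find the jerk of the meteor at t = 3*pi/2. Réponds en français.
En partant de l'accélération a(t) = -cos(t), nous prenons 1 dérivée. En prenant d/dt de a(t), nous trouvons j(t) = sin(t). Nous avons le jerk j(t) = sin(t). En substituant t = 3*pi/2: j(3*pi/2) = -1.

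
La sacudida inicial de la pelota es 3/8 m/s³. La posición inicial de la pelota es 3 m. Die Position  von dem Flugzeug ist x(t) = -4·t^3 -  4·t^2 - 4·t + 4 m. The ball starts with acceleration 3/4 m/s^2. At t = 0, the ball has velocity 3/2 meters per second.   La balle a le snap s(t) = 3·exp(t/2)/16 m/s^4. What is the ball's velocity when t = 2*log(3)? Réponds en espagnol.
Partiendo del snap s(t) = 3·exp(t/2)/16, tomamos 3 antiderivadas. Tomando ∫s(t)dt y aplicando j(0) = 3/8, encontramos j(t) = 3·exp(t/2)/8. La antiderivada de la sacudida es la aceleración. Usando a(0) = 3/4, obtenemos a(t) = 3·exp(t/2)/4. Tomando ∫a(t)dt y aplicando v(0) = 3/2, encontramos v(t) = 3·exp(t/2)/2. Tenemos la velocidad v(t) = 3·exp(t/2)/2. Sustituyendo t = 2*log(3): v(2*log(3)) = 9/2.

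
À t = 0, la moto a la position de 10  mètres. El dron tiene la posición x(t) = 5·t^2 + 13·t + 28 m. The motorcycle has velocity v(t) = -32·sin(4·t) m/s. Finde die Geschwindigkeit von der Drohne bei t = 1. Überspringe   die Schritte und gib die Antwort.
v(1) = 23.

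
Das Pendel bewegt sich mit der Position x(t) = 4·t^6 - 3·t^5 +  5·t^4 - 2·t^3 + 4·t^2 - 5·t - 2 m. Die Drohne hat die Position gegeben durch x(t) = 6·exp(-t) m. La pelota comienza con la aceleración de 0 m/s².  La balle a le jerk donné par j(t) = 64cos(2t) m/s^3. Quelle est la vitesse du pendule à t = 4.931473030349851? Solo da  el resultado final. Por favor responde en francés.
À t = 4.931473030349851, v = 63415.0677683878.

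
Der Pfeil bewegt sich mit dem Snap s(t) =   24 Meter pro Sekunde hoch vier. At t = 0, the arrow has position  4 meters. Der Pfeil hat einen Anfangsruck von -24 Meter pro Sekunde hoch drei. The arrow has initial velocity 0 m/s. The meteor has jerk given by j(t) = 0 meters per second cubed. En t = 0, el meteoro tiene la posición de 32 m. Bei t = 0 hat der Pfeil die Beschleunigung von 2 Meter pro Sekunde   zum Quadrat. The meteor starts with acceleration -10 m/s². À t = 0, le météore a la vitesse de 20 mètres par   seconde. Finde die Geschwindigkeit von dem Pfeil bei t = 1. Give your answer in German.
Um dies zu lösen, müssen wir 3 Integrale unserer Gleichung für den Snap s(t) = 24 finden. Das Integral von dem Snap, mit j(0) = -24, ergibt den Ruck: j(t) = 24·t - 24. Durch Integration von dem Ruck und Verwendung der Anfangsbedingung a(0) = 2, erhalten wir a(t) = 12·t^2 - 24·t + 2. Mit ∫a(t)dt und Anwendung von v(0) = 0, finden wir v(t) = 2·t·(2·t^2 - 6·t + 1). Mit v(t) = 2·t·(2·t^2 - 6·t + 1) und Einsetzen von t = 1, finden wir v = -6.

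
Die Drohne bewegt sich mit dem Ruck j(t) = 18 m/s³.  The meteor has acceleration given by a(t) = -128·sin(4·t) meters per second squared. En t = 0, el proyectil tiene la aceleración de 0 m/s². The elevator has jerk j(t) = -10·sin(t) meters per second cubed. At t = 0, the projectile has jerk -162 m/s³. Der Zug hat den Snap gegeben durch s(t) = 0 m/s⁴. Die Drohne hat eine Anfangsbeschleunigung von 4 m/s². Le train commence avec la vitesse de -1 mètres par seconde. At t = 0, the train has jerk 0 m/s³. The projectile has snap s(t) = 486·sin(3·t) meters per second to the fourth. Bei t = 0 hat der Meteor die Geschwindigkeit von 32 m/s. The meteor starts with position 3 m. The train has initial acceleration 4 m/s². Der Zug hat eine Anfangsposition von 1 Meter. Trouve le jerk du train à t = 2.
Nous devons intégrer notre équation du snap s(t) = 0 1 fois. L'intégrale du snap est le jerk. En utilisant j(0) = 0, nous obtenons j(t) = 0. Nous avons le jerk j(t) = 0. En substituant t = 2: j(2) = 0.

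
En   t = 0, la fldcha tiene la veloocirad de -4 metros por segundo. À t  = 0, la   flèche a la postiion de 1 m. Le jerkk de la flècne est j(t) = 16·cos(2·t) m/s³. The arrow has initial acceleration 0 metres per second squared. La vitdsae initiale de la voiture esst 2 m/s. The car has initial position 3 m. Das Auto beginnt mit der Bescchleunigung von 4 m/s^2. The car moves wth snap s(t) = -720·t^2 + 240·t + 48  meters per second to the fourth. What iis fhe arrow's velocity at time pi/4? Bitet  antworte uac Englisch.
We need to integrate our jerk equation j(t) = 16·cos(2·t) 2 times. Finding the integral of j(t) and using a(0) = 0: a(t) = 8·sin(2·t). Integrating acceleration and using the initial condition v(0) = -4, we get v(t) = -4·cos(2·t). Using v(t) = -4·cos(2·t) and substituting t = pi/4, we find v = 0.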